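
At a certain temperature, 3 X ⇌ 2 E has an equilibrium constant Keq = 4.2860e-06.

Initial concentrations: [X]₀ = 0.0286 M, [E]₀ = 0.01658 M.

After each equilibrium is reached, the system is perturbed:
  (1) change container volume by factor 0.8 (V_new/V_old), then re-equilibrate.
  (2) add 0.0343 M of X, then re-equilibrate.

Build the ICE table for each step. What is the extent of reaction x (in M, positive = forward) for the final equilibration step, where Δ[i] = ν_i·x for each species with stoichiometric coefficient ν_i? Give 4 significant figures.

Q₀ = 11.75 vs Keq = 4.2860e-06 ⇒ Q>K, reverse
Step 1:
                    X           E
  Initial      0.0286     0.01658
  Change      0.02483    -0.01655
  Equil       0.05343  2.5570e-05
  solve Keq expr → x = -0.008277; check Q = 4.2860e-06
Then change container volume by factor 0.8 (V_new/V_old).
Step 2:
                    X           E
  Initial     0.06679  3.1962e-05
  Change  -5.6521e-06  3.7681e-06
  Equil       0.06678  3.5730e-05
  solve Keq expr → x = 1.8840e-06; check Q = 4.2860e-06
Then add 0.0343 M of X.
Step 3:
                    X           E
  Initial      0.1011  3.5730e-05
  Change  -4.6139e-05  3.0759e-05
  Equil         0.101  6.6489e-05
  solve Keq expr → x = 1.5380e-05; check Q = 4.2860e-06

x = 1.5380e-05 M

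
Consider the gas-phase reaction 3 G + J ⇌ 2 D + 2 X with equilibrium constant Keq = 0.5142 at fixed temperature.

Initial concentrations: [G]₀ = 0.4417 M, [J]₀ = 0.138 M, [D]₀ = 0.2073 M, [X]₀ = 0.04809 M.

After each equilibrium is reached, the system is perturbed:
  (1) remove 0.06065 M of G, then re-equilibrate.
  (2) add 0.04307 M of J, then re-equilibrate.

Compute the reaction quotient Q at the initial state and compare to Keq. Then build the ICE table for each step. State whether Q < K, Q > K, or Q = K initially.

Q₀ = 0.008357 vs Keq = 0.5142 ⇒ Q<K, forward
Step 1:
                   G          J          D          X
  Initial     0.4417      0.138     0.2073    0.04809
  Change     -0.1277   -0.04258    0.08516    0.08516
  Equil        0.314    0.09542     0.2925     0.1332
  solve Keq expr → x = 0.04258; check Q = 0.5142
Then remove 0.06065 M of G.
Step 2:
                   G          J          D          X
  Initial     0.2533    0.09542     0.2925     0.1332
  Change     0.02147   0.007156   -0.01431   -0.01431
  Equil       0.2748     0.1026     0.2781     0.1189
  solve Keq expr → x = -0.007156; check Q = 0.5142
Then add 0.04307 M of J.
Step 3:
                   G          J          D          X
  Initial     0.2748     0.1456     0.2781     0.1189
  Change    -0.01206  -0.004021   0.008043   0.008043
  Equil       0.2627     0.1416     0.2862      0.127
  solve Keq expr → x = 0.004021; check Q = 0.5142

Q₀ = 0.008357; Q < K (proceeds forward)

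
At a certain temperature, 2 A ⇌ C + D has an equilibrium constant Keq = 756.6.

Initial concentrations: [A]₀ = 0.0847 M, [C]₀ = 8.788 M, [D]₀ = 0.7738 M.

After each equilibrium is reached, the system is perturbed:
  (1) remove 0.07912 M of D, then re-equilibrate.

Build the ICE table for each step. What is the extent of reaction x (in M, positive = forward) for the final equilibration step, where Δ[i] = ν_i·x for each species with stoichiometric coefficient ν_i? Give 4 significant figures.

x = 0.002412 M

Q₀ = 947.9 vs Keq = 756.6 ⇒ Q>K, reverse
Step 1:
                    A           C           D
  I            0.0847       8.788      0.7738
  C          0.009778   -0.004889   -0.004889
  E           0.09448       8.783      0.7689
  solve Keq expr → x = -0.004889; check Q = 756.6
Then remove 0.07912 M of D.
Step 2:
                    A           C           D
  I           0.09448       8.783      0.6898
  C         -0.004824    0.002412    0.002412
  E           0.08965       8.786      0.6922
  solve Keq expr → x = 0.002412; check Q = 756.6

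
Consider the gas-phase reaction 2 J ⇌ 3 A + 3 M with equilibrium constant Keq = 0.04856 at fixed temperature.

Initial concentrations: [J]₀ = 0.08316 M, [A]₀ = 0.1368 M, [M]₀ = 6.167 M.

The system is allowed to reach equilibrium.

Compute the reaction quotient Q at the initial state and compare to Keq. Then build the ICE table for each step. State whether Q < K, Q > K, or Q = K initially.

Q₀ = 86.83; Q > K (proceeds reverse)

Q₀ = 86.83 vs Keq = 0.04856 ⇒ Q>K, reverse
Step 1:
                   J          A          M
  init       0.08316     0.1368      6.167
  Δ          0.07923    -0.1188    -0.1188
  eq          0.1624    0.01795      6.048
  solve Keq expr → x = -0.03962; check Q = 0.04856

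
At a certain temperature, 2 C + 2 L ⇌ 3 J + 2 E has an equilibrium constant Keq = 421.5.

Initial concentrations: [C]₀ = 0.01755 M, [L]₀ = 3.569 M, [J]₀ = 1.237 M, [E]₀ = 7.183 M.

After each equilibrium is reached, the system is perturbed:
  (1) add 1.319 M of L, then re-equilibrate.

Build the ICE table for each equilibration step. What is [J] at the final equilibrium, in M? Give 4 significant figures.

[J]_eq = 1.136 M

Q₀ = 2.4893e+04 vs Keq = 421.5 ⇒ Q>K, reverse
Step 1:
                   C          L          J          E
  Initial    0.01755      3.569      1.237      7.183
  Change     0.09132    0.09132     -0.137   -0.09132
  Equil       0.1089       3.66        1.1      7.092
  solve Keq expr → x = -0.04566; check Q = 421.5
Then add 1.319 M of L.
Step 2:
                   C          L          J          E
  Initial     0.1089      4.979        1.1      7.092
  Change    -0.02416   -0.02416    0.03623    0.02416
  Equil      0.08472      4.955      1.136      7.116
  solve Keq expr → x = 0.01208; check Q = 421.5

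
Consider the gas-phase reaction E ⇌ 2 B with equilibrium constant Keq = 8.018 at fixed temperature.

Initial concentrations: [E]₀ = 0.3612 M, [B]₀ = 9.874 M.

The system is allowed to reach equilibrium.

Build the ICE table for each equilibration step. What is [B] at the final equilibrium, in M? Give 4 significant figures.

Q₀ = 269.9 vs Keq = 8.018 ⇒ Q>K, reverse
Step 1:
                  E         B
  I          0.3612     9.874
  C            2.53    -5.059
  E           2.891     4.815
  solve Keq expr → x = -2.53; check Q = 8.018

[B]_eq = 4.815 M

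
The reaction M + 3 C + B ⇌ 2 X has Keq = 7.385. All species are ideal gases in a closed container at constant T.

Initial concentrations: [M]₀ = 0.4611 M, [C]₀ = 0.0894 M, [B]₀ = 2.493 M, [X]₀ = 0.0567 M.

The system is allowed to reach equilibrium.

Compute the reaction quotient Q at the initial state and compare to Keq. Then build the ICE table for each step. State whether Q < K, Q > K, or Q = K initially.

Q₀ = 3.914 vs Keq = 7.385 ⇒ Q<K, forward
Step 1:
                   M          C          B          X
  I           0.4611     0.0894      2.493     0.0567
  C        -0.003601    -0.0108  -0.003601   0.007203
  E           0.4575     0.0786      2.489     0.0639
  solve Keq expr → x = 0.003601; check Q = 7.385

Q₀ = 3.914; Q < K (proceeds forward)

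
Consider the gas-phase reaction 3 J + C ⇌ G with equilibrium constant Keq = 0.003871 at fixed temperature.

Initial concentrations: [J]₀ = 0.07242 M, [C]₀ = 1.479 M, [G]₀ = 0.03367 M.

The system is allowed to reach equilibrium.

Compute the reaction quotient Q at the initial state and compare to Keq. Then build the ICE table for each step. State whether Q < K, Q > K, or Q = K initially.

Q₀ = 59.94; Q > K (proceeds reverse)

Q₀ = 59.94 vs Keq = 0.003871 ⇒ Q>K, reverse
Step 1:
                  J         C         G
  I         0.07242     1.479   0.03367
  C          0.1009   0.03364  -0.03364
  E          0.1733     1.513 3.0496e-05
  solve Keq expr → x = -0.03364; check Q = 0.003871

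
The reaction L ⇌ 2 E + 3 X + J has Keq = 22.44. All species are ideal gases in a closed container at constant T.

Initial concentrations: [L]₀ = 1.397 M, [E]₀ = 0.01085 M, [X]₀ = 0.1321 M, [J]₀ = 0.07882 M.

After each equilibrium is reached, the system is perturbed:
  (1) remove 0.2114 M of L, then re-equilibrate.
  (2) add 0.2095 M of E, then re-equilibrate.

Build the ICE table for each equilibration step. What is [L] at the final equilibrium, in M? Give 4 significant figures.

[L]_eq = 0.5585 M

Q₀ = 1.5311e-08 vs Keq = 22.44 ⇒ Q<K, forward
Step 1:
                   L          E          X          J
  I            1.397    0.01085     0.1321    0.07882
  C          -0.6899       1.38       2.07     0.6899
  E           0.7071      1.391      2.202     0.7687
  solve Keq expr → x = 0.6899; check Q = 22.44
Then remove 0.2114 M of L.
Step 2:
                   L          E          X          J
  I           0.4957      1.391      2.202     0.7687
  C           0.0341    -0.0682    -0.1023    -0.0341
  E           0.5298      1.322      2.099     0.7346
  solve Keq expr → x = -0.0341; check Q = 22.44
Then add 0.2095 M of E.
Step 3:
                   L          E          X          J
  I           0.5298      1.532      2.099     0.7346
  C          0.02865    -0.0573   -0.08596   -0.02865
  E           0.5585      1.475      2.014      0.706
  solve Keq expr → x = -0.02865; check Q = 22.44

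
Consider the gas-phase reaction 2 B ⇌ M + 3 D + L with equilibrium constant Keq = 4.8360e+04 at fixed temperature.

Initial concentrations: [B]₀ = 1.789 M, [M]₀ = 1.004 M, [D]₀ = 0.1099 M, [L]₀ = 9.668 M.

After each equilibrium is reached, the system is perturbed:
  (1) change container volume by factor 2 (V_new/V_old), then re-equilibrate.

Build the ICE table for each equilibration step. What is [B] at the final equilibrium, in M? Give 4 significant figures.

Q₀ = 0.004026 vs Keq = 4.8360e+04 ⇒ Q<K, forward
Step 1:
                  B         M         D         L
  I           1.789     1.004    0.1099     9.668
  C          -1.702    0.8509     2.553    0.8509
  E         0.08726     1.855     2.663     10.52
  solve Keq expr → x = 0.8509; check Q = 4.8360e+04
Then change container volume by factor 2 (V_new/V_old).
Step 2:
                  B         M         D         L
  I         0.04363    0.9274     1.331     5.259
  C        -0.02735   0.01367   0.04102   0.01367
  E         0.01628    0.9411     1.372     5.273
  solve Keq expr → x = 0.01367; check Q = 4.8360e+04

[B]_eq = 0.01628 M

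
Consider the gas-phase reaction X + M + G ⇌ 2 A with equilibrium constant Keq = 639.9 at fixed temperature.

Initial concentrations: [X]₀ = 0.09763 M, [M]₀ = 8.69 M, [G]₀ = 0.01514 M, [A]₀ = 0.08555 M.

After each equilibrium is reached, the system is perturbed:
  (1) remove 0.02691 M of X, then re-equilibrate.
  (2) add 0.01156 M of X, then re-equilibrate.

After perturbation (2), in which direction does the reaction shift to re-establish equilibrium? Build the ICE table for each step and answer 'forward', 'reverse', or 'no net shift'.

Q₀ = 0.5698 vs Keq = 639.9 ⇒ Q<K, forward
Step 1:
                   X          M          G          A
  init       0.09763       8.69    0.01514    0.08555
  Δ         -0.01511   -0.01511   -0.01511    0.03022
  eq         0.08252      8.675 2.9260e-05     0.1158
  solve Keq expr → x = 0.01511; check Q = 639.9
Then remove 0.02691 M of X.
Step 2:
                   X          M          G          A
  init       0.05561      8.675 2.9260e-05     0.1158
  Δ       1.4127e-05 1.4127e-05 1.4127e-05 -2.8254e-05
  eq         0.05562      8.675 4.3387e-05     0.1157
  solve Keq expr → x = -1.4127e-05; check Q = 639.9
Then add 0.01156 M of X.
Step 3:
                   X          M          G          A
  init       0.06718      8.675 4.3387e-05     0.1157
  Δ       -7.4521e-06 -7.4521e-06 -7.4521e-06 1.4904e-05
  eq         0.06718      8.675 3.5935e-05     0.1158
  solve Keq expr → x = 7.4521e-06; check Q = 639.9

Direction: forward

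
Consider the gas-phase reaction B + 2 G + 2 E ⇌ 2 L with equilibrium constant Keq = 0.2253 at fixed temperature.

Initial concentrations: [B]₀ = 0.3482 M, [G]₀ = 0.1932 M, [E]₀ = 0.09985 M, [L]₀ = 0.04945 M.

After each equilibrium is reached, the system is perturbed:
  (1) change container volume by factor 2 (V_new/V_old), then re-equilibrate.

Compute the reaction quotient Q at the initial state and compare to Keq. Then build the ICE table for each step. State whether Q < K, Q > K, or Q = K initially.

Q₀ = 18.87 vs Keq = 0.2253 ⇒ Q>K, reverse
Step 1:
                    B           G           E           L
  I            0.3482      0.1932     0.09985     0.04945
  C           0.02003     0.04005     0.04005    -0.04005
  E            0.3682      0.2333      0.1399    0.009399
  solve Keq expr → x = -0.02003; check Q = 0.2253
Then change container volume by factor 2 (V_new/V_old).
Step 2:
                    B           G           E           L
  I            0.1841      0.1166     0.06995      0.0047
  C          0.001459    0.002918    0.002918   -0.002918
  E            0.1856      0.1195     0.07287    0.001781
  solve Keq expr → x = -0.001459; check Q = 0.2253

Q₀ = 18.87; Q > K (proceeds reverse)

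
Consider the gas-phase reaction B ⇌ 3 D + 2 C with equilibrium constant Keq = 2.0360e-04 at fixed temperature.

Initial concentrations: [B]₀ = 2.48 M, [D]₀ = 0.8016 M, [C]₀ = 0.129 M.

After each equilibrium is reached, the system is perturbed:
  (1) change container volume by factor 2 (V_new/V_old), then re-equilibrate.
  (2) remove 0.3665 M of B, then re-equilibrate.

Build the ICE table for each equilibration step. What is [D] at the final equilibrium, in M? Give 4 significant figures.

Q₀ = 0.003456 vs Keq = 2.0360e-04 ⇒ Q>K, reverse
Step 1:
                    B           D           C
  init           2.48      0.8016       0.129
  Δ           0.04384     -0.1315    -0.08767
  eq            2.524      0.6701     0.04133
  solve Keq expr → x = -0.04384; check Q = 2.0360e-04
Then change container volume by factor 2 (V_new/V_old).
Step 2:
                    B           D           C
  init          1.262       0.335     0.02066
  Δ          -0.02123     0.06369     0.04246
  eq            1.241      0.3987     0.06312
  solve Keq expr → x = 0.02123; check Q = 2.0360e-04
Then remove 0.3665 M of B.
Step 3:
                    B           D           C
  init         0.8742      0.3987     0.06312
  Δ          0.003823    -0.01147   -0.007646
  eq            0.878      0.3873     0.05548
  solve Keq expr → x = -0.003823; check Q = 2.0360e-04

[D]_eq = 0.3873 M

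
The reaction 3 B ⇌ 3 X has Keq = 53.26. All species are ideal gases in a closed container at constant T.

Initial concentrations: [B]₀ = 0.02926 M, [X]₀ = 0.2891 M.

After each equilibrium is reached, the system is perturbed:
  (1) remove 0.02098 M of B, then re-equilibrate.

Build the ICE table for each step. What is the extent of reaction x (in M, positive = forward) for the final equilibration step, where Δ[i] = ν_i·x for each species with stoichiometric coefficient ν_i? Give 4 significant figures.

x = -0.005525 M

Q₀ = 964.5 vs Keq = 53.26 ⇒ Q>K, reverse
Step 1:
                    B           X
  init        0.02926      0.2891
  Δ           0.03759    -0.03759
  eq          0.06685      0.2515
  solve Keq expr → x = -0.01253; check Q = 53.26
Then remove 0.02098 M of B.
Step 2:
                    B           X
  init        0.04587      0.2515
  Δ           0.01657    -0.01657
  eq          0.06244      0.2349
  solve Keq expr → x = -0.005525; check Q = 53.26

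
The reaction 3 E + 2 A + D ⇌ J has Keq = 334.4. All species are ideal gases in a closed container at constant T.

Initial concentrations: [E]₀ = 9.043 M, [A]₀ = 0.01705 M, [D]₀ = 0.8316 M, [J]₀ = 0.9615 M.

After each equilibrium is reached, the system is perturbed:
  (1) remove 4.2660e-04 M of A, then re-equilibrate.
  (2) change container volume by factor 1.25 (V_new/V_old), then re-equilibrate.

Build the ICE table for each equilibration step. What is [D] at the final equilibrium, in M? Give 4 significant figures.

[D]_eq = 0.6602 M

Q₀ = 5.378 vs Keq = 334.4 ⇒ Q<K, forward
Step 1:
                  E         A         D         J
  I           9.043   0.01705    0.8316    0.9615
  C        -0.02229  -0.01486 -0.007431  0.007431
  E           9.021  0.002188    0.8242    0.9689
  solve Keq expr → x = 0.007431; check Q = 334.4
Then remove 4.2660e-04 M of A.
Step 2:
                  E         A         D         J
  I           9.021  0.001762    0.8242    0.9689
  C       6.3877e-04 4.2584e-04 2.1292e-04 -2.1292e-04
  E           9.021  0.002188    0.8244    0.9687
  solve Keq expr → x = -2.1292e-04; check Q = 334.4
Then change container volume by factor 1.25 (V_new/V_old).
Step 3:
                  E         A         D         J
  I           7.217   0.00175    0.6595     0.775
  C        0.001955  0.001303 6.5161e-04 -6.5161e-04
  E           7.219  0.003053    0.6602    0.7743
  solve Keq expr → x = -6.5161e-04; check Q = 334.4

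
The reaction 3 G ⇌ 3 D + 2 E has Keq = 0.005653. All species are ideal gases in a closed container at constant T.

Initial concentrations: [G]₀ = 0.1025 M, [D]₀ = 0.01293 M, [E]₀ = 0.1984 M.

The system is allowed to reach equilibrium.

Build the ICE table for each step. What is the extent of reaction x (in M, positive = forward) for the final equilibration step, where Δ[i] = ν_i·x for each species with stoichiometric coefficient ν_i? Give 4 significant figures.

x = 0.008446 M

Q₀ = 7.9015e-05 vs Keq = 0.005653 ⇒ Q<K, forward
Step 1:
                  G         D         E
  init       0.1025   0.01293    0.1984
  Δ        -0.02534   0.02534   0.01689
  eq        0.07716   0.03827    0.2153
  solve Keq expr → x = 0.008446; check Q = 0.005653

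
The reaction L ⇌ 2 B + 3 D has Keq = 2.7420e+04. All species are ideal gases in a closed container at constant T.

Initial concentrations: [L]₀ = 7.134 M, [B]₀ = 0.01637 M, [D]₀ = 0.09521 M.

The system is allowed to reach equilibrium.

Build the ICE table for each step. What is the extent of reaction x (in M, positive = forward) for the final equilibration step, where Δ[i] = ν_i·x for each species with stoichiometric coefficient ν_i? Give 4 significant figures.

x = 3.823 M

Q₀ = 3.2420e-08 vs Keq = 2.7420e+04 ⇒ Q<K, forward
Step 1:
                  L         B         D
  Initial     7.134   0.01637   0.09521
  Change     -3.823     7.646     11.47
  Equil       3.311     7.662     11.56
  solve Keq expr → x = 3.823; check Q = 2.7420e+04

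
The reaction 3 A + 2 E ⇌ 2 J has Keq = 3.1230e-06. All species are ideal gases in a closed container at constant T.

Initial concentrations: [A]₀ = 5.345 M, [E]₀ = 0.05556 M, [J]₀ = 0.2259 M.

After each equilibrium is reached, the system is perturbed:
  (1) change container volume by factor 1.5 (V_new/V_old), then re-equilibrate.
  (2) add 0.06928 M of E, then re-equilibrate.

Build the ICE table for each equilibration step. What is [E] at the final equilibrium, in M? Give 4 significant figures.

Q₀ = 0.1083 vs Keq = 3.1230e-06 ⇒ Q>K, reverse
Step 1:
                   A          E          J
  Initial      5.345    0.05556     0.2259
  Change       0.329     0.2193    -0.2193
  Equil        5.674     0.2749   0.006566
  solve Keq expr → x = -0.1097; check Q = 3.1230e-06
Then change container volume by factor 1.5 (V_new/V_old).
Step 2:
                   A          E          J
  Initial      3.783     0.1833   0.004377
  Change    0.002949   0.001966  -0.001966
  Equil        3.786     0.1852   0.002411
  solve Keq expr → x = -9.8308e-04; check Q = 3.1230e-06
Then add 0.06928 M of E.
Step 3:
                   A          E          J
  Initial      3.786     0.2545   0.002411
  Change   -0.001333 -8.8847e-04 8.8847e-04
  Equil        3.784     0.2536   0.003299
  solve Keq expr → x = 4.4423e-04; check Q = 3.1230e-06

[E]_eq = 0.2536 M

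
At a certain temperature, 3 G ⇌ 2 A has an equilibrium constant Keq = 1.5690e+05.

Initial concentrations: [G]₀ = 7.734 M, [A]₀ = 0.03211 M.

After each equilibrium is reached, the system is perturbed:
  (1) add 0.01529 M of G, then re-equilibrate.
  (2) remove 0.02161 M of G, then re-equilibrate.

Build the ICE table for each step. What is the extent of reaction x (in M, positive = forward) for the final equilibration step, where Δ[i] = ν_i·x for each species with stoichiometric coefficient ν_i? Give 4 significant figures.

x = -0.007169 M

Q₀ = 2.2288e-06 vs Keq = 1.5690e+05 ⇒ Q<K, forward
Step 1:
                  G         A
  I           7.734   0.03211
  C          -7.679     5.119
  E          0.0553     5.151
  solve Keq expr → x = 2.56; check Q = 1.5690e+05
Then add 0.01529 M of G.
Step 2:
                  G         A
  I         0.07059     5.151
  C        -0.01522   0.01014
  E         0.05537     5.161
  solve Keq expr → x = 0.005072; check Q = 1.5690e+05
Then remove 0.02161 M of G.
Step 3:
                  G         A
  I         0.03376     5.161
  C         0.02151  -0.01434
  E         0.05527     5.147
  solve Keq expr → x = -0.007169; check Q = 1.5690e+05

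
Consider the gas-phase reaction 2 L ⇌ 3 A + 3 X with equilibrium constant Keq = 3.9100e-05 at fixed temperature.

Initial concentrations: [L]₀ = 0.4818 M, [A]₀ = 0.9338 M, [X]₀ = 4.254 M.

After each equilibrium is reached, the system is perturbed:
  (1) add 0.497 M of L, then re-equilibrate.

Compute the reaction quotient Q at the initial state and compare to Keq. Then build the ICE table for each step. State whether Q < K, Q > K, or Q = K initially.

Q₀ = 270 vs Keq = 3.9100e-05 ⇒ Q>K, reverse
Step 1:
                    L           A           X
  I            0.4818      0.9338       4.254
  C            0.6153      -0.923      -0.923
  E             1.097     0.01084       3.331
  solve Keq expr → x = -0.3077; check Q = 3.9100e-05
Then add 0.497 M of L.
Step 2:
                    L           A           X
  I             1.594     0.01084       3.331
  C         -0.002028    0.003041    0.003041
  E             1.592     0.01388       3.334
  solve Keq expr → x = 0.001014; check Q = 3.9100e-05

Q₀ = 270; Q > K (proceeds reverse)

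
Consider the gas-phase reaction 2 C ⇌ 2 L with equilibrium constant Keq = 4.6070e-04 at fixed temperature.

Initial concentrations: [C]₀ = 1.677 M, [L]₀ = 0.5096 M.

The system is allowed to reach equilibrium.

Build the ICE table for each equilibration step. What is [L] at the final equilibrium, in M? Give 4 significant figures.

[L]_eq = 0.04595 M

Q₀ = 0.09234 vs Keq = 4.6070e-04 ⇒ Q>K, reverse
Step 1:
                   C          L
  Initial      1.677     0.5096
  Change      0.4637    -0.4637
  Equil        2.141    0.04595
  solve Keq expr → x = -0.2318; check Q = 4.6070e-04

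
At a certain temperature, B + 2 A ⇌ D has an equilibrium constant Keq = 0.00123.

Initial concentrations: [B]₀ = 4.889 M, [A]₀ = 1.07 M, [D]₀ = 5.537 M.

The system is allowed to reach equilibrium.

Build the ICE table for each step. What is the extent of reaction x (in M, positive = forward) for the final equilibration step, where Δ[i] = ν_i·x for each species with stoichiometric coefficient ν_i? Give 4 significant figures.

Q₀ = 0.9892 vs Keq = 0.00123 ⇒ Q>K, reverse
Step 1:
                   B          A          D
  init         4.889       1.07      5.537
  Δ            4.415       8.83     -4.415
  eq           9.304        9.9      1.122
  solve Keq expr → x = -4.415; check Q = 0.00123

x = -4.415 M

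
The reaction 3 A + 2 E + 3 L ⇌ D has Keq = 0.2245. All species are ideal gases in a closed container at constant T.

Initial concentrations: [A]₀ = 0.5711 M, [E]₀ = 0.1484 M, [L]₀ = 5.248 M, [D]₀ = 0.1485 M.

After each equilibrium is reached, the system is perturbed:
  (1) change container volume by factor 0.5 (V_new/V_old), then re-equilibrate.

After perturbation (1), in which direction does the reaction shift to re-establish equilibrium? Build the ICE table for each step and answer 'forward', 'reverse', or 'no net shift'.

Direction: forward

Q₀ = 0.2505 vs Keq = 0.2245 ⇒ Q>K, reverse
Step 1:
                   A          E          L          D
  init        0.5711     0.1484      5.248     0.1485
  Δ          0.00647   0.004314    0.00647  -0.002157
  eq          0.5776     0.1527      5.254     0.1463
  solve Keq expr → x = -0.002157; check Q = 0.2245
Then change container volume by factor 0.5 (V_new/V_old).
Step 2:
                   A          E          L          D
  init         1.155     0.3054      10.51     0.2927
  Δ          -0.3677    -0.2452    -0.3677     0.1226
  eq          0.7874    0.06027      10.14     0.4153
  solve Keq expr → x = 0.1226; check Q = 0.2245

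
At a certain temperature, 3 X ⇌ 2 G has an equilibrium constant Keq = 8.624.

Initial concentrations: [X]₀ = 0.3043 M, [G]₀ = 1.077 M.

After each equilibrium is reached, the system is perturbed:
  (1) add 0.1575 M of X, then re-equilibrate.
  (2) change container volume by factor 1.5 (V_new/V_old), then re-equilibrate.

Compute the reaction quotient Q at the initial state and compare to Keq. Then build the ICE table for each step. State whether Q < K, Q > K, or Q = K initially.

Q₀ = 41.16; Q > K (proceeds reverse)

Q₀ = 41.16 vs Keq = 8.624 ⇒ Q>K, reverse
Step 1:
                    X           G
  init         0.3043       1.077
  Δ            0.1712     -0.1141
  eq           0.4755      0.9629
  solve Keq expr → x = -0.05706; check Q = 8.624
Then add 0.1575 M of X.
Step 2:
                    X           G
  init          0.633      0.9629
  Δ           -0.1295     0.08633
  eq           0.5035       1.049
  solve Keq expr → x = 0.04316; check Q = 8.624
Then change container volume by factor 1.5 (V_new/V_old).
Step 3:
                    X           G
  init         0.3357      0.6995
  Δ             0.039      -0.026
  eq           0.3747      0.6735
  solve Keq expr → x = -0.013; check Q = 8.624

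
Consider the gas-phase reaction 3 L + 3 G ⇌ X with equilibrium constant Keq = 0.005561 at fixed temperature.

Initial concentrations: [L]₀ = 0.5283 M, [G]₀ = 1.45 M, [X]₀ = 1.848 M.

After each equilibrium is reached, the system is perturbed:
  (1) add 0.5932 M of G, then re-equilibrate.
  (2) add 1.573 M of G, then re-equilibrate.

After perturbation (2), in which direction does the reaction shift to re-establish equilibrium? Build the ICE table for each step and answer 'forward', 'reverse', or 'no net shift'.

Direction: forward

Q₀ = 4.111 vs Keq = 0.005561 ⇒ Q>K, reverse
Step 1:
                   L          G          X
  Initial     0.5283       1.45      1.848
  Change       1.545      1.545    -0.5151
  Equil        2.074      2.995      1.333
  solve Keq expr → x = -0.5151; check Q = 0.005561
Then add 0.5932 M of G.
Step 2:
                   L          G          X
  Initial      2.074      3.589      1.333
  Change     -0.2062    -0.2062    0.06874
  Equil        1.868      3.382      1.402
  solve Keq expr → x = 0.06874; check Q = 0.005561
Then add 1.573 M of G.
Step 3:
                   L          G          X
  Initial      1.868      4.955      1.402
  Change     -0.4269    -0.4269     0.1423
  Equil        1.441      4.528      1.544
  solve Keq expr → x = 0.1423; check Q = 0.005561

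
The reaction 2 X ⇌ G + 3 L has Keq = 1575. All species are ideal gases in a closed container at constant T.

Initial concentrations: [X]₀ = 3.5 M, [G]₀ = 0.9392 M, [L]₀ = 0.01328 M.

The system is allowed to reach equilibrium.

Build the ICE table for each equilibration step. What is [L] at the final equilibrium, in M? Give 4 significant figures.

[L]_eq = 4.663 M

Q₀ = 1.7956e-07 vs Keq = 1575 ⇒ Q<K, forward
Step 1:
                  X         G         L
  Initial       3.5    0.9392   0.01328
  Change       -3.1      1.55      4.65
  Equil      0.4003     2.489     4.663
  solve Keq expr → x = 1.55; check Q = 1575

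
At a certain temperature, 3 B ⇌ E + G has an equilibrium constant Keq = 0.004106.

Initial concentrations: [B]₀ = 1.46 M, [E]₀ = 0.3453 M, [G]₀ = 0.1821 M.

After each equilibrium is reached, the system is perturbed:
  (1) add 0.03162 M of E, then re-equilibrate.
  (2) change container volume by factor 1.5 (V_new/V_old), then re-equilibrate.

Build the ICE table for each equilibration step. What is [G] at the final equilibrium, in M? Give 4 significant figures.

[G]_eq = 0.04231 M

Q₀ = 0.0202 vs Keq = 0.004106 ⇒ Q>K, reverse
Step 1:
                   B          E          G
  I             1.46     0.3453     0.1821
  C           0.2849   -0.09496   -0.09496
  E            1.745     0.2503    0.08714
  solve Keq expr → x = -0.09496; check Q = 0.004106
Then add 0.03162 M of E.
Step 2:
                   B          E          G
  I            1.745      0.282    0.08714
  C          0.01733  -0.005777  -0.005777
  E            1.762     0.2762    0.08136
  solve Keq expr → x = -0.005777; check Q = 0.004106
Then change container volume by factor 1.5 (V_new/V_old).
Step 3:
                   B          E          G
  I            1.175     0.1841    0.05424
  C          0.03579   -0.01193   -0.01193
  E            1.211     0.1722    0.04231
  solve Keq expr → x = -0.01193; check Q = 0.004106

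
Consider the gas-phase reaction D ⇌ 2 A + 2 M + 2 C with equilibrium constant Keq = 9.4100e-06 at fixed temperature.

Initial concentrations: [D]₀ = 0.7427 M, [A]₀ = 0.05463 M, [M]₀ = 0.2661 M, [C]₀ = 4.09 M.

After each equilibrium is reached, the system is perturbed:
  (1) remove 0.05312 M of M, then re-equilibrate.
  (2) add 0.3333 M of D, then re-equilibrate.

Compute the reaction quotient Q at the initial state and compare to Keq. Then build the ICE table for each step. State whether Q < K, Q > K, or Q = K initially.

Q₀ = 0.00476; Q > K (proceeds reverse)

Q₀ = 0.00476 vs Keq = 9.4100e-06 ⇒ Q>K, reverse
Step 1:
                   D          A          M          C
  I           0.7427    0.05463     0.2661       4.09
  C          0.02576   -0.05153   -0.05153   -0.05153
  E           0.7685   0.003103     0.2146      4.038
  solve Keq expr → x = -0.02576; check Q = 9.4100e-06
Then remove 0.05312 M of M.
Step 2:
                   D          A          M          C
  I           0.7685   0.003103     0.1615      4.038
  C       -4.9672e-04 9.9344e-04 9.9344e-04 9.9344e-04
  E            0.768   0.004097     0.1624      4.039
  solve Keq expr → x = 4.9672e-04; check Q = 9.4100e-06
Then add 0.3333 M of D.
Step 3:
                   D          A          M          C
  I            1.101   0.004097     0.1624      4.039
  C       -3.9186e-04 7.8372e-04 7.8372e-04 7.8372e-04
  E            1.101    0.00488     0.1632       4.04
  solve Keq expr → x = 3.9186e-04; check Q = 9.4100e-06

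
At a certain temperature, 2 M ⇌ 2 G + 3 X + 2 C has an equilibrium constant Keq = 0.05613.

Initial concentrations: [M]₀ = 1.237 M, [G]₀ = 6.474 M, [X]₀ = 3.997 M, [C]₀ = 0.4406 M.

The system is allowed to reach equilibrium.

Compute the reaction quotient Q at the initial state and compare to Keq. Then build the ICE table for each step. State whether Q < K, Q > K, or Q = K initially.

Q₀ = 339.5 vs Keq = 0.05613 ⇒ Q>K, reverse
Step 1:
                  M         G         X         C
  I           1.237     6.474     3.997    0.4406
  C            0.43     -0.43   -0.6449     -0.43
  E           1.667     6.044     3.352   0.01065
  solve Keq expr → x = -0.215; check Q = 0.05613

Q₀ = 339.5; Q > K (proceeds reverse)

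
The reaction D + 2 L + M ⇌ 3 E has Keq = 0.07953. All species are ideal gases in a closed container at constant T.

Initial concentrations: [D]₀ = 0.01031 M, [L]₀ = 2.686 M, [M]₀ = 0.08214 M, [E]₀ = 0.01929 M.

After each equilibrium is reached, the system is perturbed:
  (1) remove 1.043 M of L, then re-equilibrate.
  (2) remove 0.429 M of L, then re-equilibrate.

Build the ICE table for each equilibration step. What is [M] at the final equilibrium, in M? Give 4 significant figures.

[M]_eq = 0.0768 M

Q₀ = 0.001175 vs Keq = 0.07953 ⇒ Q<K, forward
Step 1:
                    D           L           M           E
  Initial     0.01031       2.686     0.08214     0.01929
  Change    -0.008264    -0.01653   -0.008264     0.02479
  Equil      0.002046       2.669     0.07388     0.04408
  solve Keq expr → x = 0.008264; check Q = 0.07953
Then remove 1.043 M of L.
Step 2:
                    D           L           M           E
  Initial    0.002046       1.626     0.07388     0.04408
  Change     0.001681    0.003362    0.001681   -0.005044
  Equil      0.003727        1.63     0.07556     0.03904
  solve Keq expr → x = -0.001681; check Q = 0.07953
Then remove 0.429 M of L.
Step 3:
                    D           L           M           E
  Initial    0.003727       1.201     0.07556     0.03904
  Change     0.001246    0.002492    0.001246   -0.003738
  Equil      0.004973       1.203      0.0768      0.0353
  solve Keq expr → x = -0.001246; check Q = 0.07953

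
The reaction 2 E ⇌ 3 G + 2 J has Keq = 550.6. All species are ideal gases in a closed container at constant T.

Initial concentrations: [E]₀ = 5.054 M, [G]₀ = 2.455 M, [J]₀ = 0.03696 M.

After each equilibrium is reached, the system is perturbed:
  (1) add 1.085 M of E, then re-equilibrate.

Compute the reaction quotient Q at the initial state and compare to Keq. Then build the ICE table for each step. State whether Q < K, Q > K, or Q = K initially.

Q₀ = 7.9131e-04 vs Keq = 550.6 ⇒ Q<K, forward
Step 1:
                   E          G          J
  init         5.054      2.455    0.03696
  Δ           -2.873      4.309      2.873
  eq           2.181      6.764       2.91
  solve Keq expr → x = 1.436; check Q = 550.6
Then add 1.085 M of E.
Step 2:
                   E          G          J
  init         3.266      6.764       2.91
  Δ          -0.4176     0.6264     0.4176
  eq           2.849       7.39      3.327
  solve Keq expr → x = 0.2088; check Q = 550.6

Q₀ = 7.9131e-04; Q < K (proceeds forward)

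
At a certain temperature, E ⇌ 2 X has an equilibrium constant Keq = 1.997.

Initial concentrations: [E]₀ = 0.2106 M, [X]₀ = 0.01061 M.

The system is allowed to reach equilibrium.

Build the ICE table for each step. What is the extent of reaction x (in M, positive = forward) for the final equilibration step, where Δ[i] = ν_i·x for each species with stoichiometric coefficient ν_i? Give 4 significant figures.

Q₀ = 5.3453e-04 vs Keq = 1.997 ⇒ Q<K, forward
Step 1:
                   E          X
  Initial     0.2106    0.01061
  Change     -0.1575      0.315
  Equil      0.05309     0.3256
  solve Keq expr → x = 0.1575; check Q = 1.997

x = 0.1575 M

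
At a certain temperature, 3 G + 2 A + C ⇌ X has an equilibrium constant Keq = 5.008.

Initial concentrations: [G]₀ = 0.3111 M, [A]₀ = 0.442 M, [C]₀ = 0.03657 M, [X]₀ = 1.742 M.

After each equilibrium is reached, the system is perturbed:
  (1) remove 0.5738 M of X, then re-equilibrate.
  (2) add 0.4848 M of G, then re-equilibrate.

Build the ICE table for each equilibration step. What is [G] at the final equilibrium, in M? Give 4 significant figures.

[G]_eq = 1.25 M

Q₀ = 8098 vs Keq = 5.008 ⇒ Q>K, reverse
Step 1:
                    G           A           C           X
  I            0.3111       0.442     0.03657       1.742
  C            0.7465      0.4977      0.2488     -0.2488
  E             1.058      0.9397      0.2854       1.493
  solve Keq expr → x = -0.2488; check Q = 5.008
Then remove 0.5738 M of X.
Step 2:
                    G           A           C           X
  I             1.058      0.9397      0.2854      0.9194
  C          -0.08088    -0.05392    -0.02696     0.02696
  E            0.9768      0.8858      0.2585      0.9463
  solve Keq expr → x = 0.02696; check Q = 5.008
Then add 0.4848 M of G.
Step 3:
                    G           A           C           X
  I             1.462      0.8858      0.2585      0.9463
  C            -0.212     -0.1413    -0.07066     0.07066
  E              1.25      0.7445      0.1878       1.017
  solve Keq expr → x = 0.07066; check Q = 5.008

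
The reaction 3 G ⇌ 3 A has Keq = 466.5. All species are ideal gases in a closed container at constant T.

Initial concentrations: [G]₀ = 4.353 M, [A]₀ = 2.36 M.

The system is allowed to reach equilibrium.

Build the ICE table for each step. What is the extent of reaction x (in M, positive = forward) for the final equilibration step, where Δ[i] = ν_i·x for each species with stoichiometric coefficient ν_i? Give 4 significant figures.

Q₀ = 0.1594 vs Keq = 466.5 ⇒ Q<K, forward
Step 1:
                    G           A
  Initial       4.353        2.36
  Change       -3.586       3.586
  Equil        0.7667       5.946
  solve Keq expr → x = 1.195; check Q = 466.5

x = 1.195 M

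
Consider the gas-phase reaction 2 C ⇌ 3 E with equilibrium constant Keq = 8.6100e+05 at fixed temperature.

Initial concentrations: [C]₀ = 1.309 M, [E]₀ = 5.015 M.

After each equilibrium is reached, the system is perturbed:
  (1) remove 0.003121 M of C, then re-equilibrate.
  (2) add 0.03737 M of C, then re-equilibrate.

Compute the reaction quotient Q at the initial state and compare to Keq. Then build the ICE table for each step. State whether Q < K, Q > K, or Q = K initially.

Q₀ = 73.61; Q < K (proceeds forward)

Q₀ = 73.61 vs Keq = 8.6100e+05 ⇒ Q<K, forward
Step 1:
                    C           E
  I             1.309       5.015
  C            -1.289       1.934
  E           0.01974       6.949
  solve Keq expr → x = 0.6446; check Q = 8.6100e+05
Then remove 0.003121 M of C.
Step 2:
                    C           E
  I           0.01662       6.949
  C          0.003101   -0.004652
  E           0.01972       6.944
  solve Keq expr → x = -0.001551; check Q = 8.6100e+05
Then add 0.03737 M of C.
Step 3:
                    C           E
  I           0.05709       6.944
  C          -0.03713      0.0557
  E           0.01996           7
  solve Keq expr → x = 0.01857; check Q = 8.6100e+05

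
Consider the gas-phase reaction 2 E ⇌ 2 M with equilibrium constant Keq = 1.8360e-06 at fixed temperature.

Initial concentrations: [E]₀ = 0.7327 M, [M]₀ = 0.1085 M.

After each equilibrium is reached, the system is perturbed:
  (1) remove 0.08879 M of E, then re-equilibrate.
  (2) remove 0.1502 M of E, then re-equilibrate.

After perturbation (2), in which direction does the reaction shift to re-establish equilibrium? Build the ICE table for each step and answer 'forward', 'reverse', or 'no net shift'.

Q₀ = 0.02193 vs Keq = 1.8360e-06 ⇒ Q>K, reverse
Step 1:
                   E          M
  init        0.7327     0.1085
  Δ           0.1074    -0.1074
  eq          0.8401   0.001138
  solve Keq expr → x = -0.05368; check Q = 1.8360e-06
Then remove 0.08879 M of E.
Step 2:
                   E          M
  init        0.7513   0.001138
  Δ       1.2015e-04 -1.2015e-04
  eq          0.7514   0.001018
  solve Keq expr → x = -6.0073e-05; check Q = 1.8360e-06
Then remove 0.1502 M of E.
Step 3:
                   E          M
  init        0.6012   0.001018
  Δ       2.0324e-04 -2.0324e-04
  eq          0.6014 8.1488e-04
  solve Keq expr → x = -1.0162e-04; check Q = 1.8360e-06

Direction: reverse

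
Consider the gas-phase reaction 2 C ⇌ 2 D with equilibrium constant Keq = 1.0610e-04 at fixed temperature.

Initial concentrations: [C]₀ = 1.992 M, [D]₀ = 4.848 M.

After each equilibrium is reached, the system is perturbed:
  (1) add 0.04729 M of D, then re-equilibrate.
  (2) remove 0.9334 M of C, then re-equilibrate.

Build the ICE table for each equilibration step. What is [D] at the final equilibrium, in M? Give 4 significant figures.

Q₀ = 5.923 vs Keq = 1.0610e-04 ⇒ Q>K, reverse
Step 1:
                  C         D
  I           1.992     4.848
  C           4.778    -4.778
  E            6.77   0.06974
  solve Keq expr → x = -2.389; check Q = 1.0610e-04
Then add 0.04729 M of D.
Step 2:
                  C         D
  I            6.77     0.117
  C         0.04681  -0.04681
  E           6.817   0.07022
  solve Keq expr → x = -0.0234; check Q = 1.0610e-04
Then remove 0.9334 M of C.
Step 3:
                  C         D
  I           5.884   0.07022
  C        0.009516 -0.009516
  E           5.893    0.0607
  solve Keq expr → x = -0.004758; check Q = 1.0610e-04

[D]_eq = 0.0607 M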